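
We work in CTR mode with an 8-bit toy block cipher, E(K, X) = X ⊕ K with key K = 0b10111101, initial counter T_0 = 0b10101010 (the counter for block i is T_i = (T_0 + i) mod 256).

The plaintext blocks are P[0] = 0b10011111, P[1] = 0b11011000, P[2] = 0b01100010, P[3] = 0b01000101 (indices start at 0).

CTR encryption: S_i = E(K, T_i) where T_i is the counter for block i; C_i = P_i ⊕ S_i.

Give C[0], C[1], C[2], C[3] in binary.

C[0]: T = 0b10101010, S = E(K, T) = 0b00010111; 0b10011111 ⊕ 0b00010111 = 0b10001000.
C[1]: T = 0b10101011, S = E(K, T) = 0b00010110; 0b11011000 ⊕ 0b00010110 = 0b11001110.
C[2]: T = 0b10101100, S = E(K, T) = 0b00010001; 0b01100010 ⊕ 0b00010001 = 0b01110011.
C[3]: T = 0b10101101, S = E(K, T) = 0b00010000; 0b01000101 ⊕ 0b00010000 = 0b01010101.

C[0] = 0b10001000, C[1] = 0b11001110, C[2] = 0b01110011, C[3] = 0b01010101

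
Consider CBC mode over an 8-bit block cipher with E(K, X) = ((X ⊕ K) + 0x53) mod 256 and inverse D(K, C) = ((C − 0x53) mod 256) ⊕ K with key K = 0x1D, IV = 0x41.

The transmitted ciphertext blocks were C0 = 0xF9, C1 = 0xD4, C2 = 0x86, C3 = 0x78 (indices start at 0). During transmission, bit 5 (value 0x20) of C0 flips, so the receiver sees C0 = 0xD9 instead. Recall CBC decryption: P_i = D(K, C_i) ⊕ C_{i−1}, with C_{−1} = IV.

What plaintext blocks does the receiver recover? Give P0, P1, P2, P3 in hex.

P0 = 0xDA, P1 = 0x45, P2 = 0xFA, P3 = 0xBE

Only C0 changed, to 0xD9. In CBC, a change in C_i garbles P_i and flips the same bit in P_{i+1}. Decrypting the received ciphertext:
P0: D(K, 0xD9) = 0x9B; 0x9B ⊕ 0x41 = 0xDA.
P1: D(K, 0xD4) = 0x9C; 0x9C ⊕ 0xD9 = 0x45.
P2: D(K, 0x86) = 0x2E; 0x2E ⊕ 0xD4 = 0xFA.
P3: D(K, 0x78) = 0x38; 0x38 ⊕ 0x86 = 0xBE.
Blocks that differ from the original plaintext: P0, P1.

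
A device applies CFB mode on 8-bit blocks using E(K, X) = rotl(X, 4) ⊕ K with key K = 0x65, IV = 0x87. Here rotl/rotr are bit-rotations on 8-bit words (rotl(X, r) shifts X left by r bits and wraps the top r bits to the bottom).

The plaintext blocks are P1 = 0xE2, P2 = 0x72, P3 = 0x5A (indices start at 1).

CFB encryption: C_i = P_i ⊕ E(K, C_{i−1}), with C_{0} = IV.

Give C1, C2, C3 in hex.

C1: E(K, 0x87) = 0x1D; 0xE2 ⊕ 0x1D = 0xFF.
C2: E(K, 0xFF) = 0x9A; 0x72 ⊕ 0x9A = 0xE8.
C3: E(K, 0xE8) = 0xEB; 0x5A ⊕ 0xEB = 0xB1.

C1 = 0xFF, C2 = 0xE8, C3 = 0xB1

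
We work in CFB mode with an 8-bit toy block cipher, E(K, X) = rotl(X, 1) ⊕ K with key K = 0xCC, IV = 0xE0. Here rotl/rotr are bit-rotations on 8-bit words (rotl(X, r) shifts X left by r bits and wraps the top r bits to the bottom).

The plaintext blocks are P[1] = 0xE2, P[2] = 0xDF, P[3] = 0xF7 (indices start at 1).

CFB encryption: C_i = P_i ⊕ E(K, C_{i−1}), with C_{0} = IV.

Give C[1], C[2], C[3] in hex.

C[1]: E(K, 0xE0) = 0x0D; 0xE2 ⊕ 0x0D = 0xEF.
C[2]: E(K, 0xEF) = 0x13; 0xDF ⊕ 0x13 = 0xCC.
C[3]: E(K, 0xCC) = 0x55; 0xF7 ⊕ 0x55 = 0xA2.

C[1] = 0xEF, C[2] = 0xCC, C[3] = 0xA2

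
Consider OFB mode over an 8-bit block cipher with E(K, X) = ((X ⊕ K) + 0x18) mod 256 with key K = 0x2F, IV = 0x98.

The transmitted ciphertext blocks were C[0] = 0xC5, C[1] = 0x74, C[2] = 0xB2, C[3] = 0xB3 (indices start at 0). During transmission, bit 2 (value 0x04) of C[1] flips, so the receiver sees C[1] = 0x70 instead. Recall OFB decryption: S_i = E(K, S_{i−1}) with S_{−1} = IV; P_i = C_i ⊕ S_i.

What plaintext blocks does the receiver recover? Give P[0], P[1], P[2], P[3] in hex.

Only C[1] changed, to 0x70. In OFB, a change in C_i flips the same bit in P_i only; the keystream is unaffected. Decrypting the received ciphertext:
P[0]: S = E(K, 0x98) = 0xCF; 0xC5 ⊕ 0xCF = 0x0A.
P[1]: S = E(K, 0xCF) = 0xF8; 0x70 ⊕ 0xF8 = 0x88.
P[2]: S = E(K, 0xF8) = 0xEF; 0xB2 ⊕ 0xEF = 0x5D.
P[3]: S = E(K, 0xEF) = 0xD8; 0xB3 ⊕ 0xD8 = 0x6B.
Blocks that differ from the original plaintext: P[1].

P[0] = 0x0A, P[1] = 0x88, P[2] = 0x5D, P[3] = 0x6B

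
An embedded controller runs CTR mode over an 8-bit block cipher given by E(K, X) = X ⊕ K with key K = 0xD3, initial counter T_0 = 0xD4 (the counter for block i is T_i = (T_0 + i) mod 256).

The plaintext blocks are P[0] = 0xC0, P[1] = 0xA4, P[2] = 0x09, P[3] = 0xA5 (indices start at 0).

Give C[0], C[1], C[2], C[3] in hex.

C[0] = 0xC7, C[1] = 0xA2, C[2] = 0x0C, C[3] = 0xA1

CTR encryption: S_i = E(K, T_i) where T_i is the counter for block i; C_i = P_i ⊕ S_i.
C[0]: T = 0xD4, S = E(K, T) = 0x07; 0xC0 ⊕ 0x07 = 0xC7.
C[1]: T = 0xD5, S = E(K, T) = 0x06; 0xA4 ⊕ 0x06 = 0xA2.
C[2]: T = 0xD6, S = E(K, T) = 0x05; 0x09 ⊕ 0x05 = 0x0C.
C[3]: T = 0xD7, S = E(K, T) = 0x04; 0xA5 ⊕ 0x04 = 0xA1.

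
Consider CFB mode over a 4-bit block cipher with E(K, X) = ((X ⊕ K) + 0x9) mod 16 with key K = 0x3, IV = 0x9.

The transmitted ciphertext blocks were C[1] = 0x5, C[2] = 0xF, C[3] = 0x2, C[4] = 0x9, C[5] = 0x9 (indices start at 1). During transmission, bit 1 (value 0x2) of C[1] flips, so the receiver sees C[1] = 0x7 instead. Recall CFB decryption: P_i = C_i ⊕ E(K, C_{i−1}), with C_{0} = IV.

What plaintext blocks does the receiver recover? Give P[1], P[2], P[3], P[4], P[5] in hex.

Only C[1] changed, to 0x7. In CFB, a change in C_i flips the same bit in P_i and garbles P_{i+1}. Decrypting the received ciphertext:
P[1]: E(K, 0x9) = 0x3; 0x7 ⊕ 0x3 = 0x4.
P[2]: E(K, 0x7) = 0xD; 0xF ⊕ 0xD = 0x2.
P[3]: E(K, 0xF) = 0x5; 0x2 ⊕ 0x5 = 0x7.
P[4]: E(K, 0x2) = 0xA; 0x9 ⊕ 0xA = 0x3.
P[5]: E(K, 0x9) = 0x3; 0x9 ⊕ 0x3 = 0xA.
Blocks that differ from the original plaintext: P[1], P[2].

P[1] = 0x4, P[2] = 0x2, P[3] = 0x7, P[4] = 0x3, P[5] = 0xA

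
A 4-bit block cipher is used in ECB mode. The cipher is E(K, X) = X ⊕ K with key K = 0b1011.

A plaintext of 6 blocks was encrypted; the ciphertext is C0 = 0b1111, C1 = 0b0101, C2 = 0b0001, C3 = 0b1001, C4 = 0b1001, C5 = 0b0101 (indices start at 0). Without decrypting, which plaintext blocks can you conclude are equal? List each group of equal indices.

ECB encrypts each block independently with the same key, so equal ciphertext blocks imply equal plaintext blocks.
C1 = C5 = 0b0101, so P1 = P5.
C3 = C4 = 0b1001, so P3 = P4.

P1 = P5; P3 = P4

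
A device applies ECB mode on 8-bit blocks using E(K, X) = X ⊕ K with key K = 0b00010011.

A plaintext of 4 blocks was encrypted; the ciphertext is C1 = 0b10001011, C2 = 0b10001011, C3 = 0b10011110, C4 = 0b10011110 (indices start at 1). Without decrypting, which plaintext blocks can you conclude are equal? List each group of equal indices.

P1 = P2; P3 = P4

ECB encrypts each block independently with the same key, so equal ciphertext blocks imply equal plaintext blocks.
C1 = C2 = 0b10001011, so P1 = P2.
C3 = C4 = 0b10011110, so P3 = P4.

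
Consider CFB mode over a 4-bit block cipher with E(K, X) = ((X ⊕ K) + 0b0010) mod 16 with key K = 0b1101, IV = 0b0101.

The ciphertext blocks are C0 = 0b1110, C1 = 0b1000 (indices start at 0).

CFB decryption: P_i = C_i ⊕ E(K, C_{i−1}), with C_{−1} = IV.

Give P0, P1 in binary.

P0: E(K, 0b0101) = 0b1010; 0b1110 ⊕ 0b1010 = 0b0100.
P1: E(K, 0b1110) = 0b0101; 0b1000 ⊕ 0b0101 = 0b1101.

P0 = 0b0100, P1 = 0b1101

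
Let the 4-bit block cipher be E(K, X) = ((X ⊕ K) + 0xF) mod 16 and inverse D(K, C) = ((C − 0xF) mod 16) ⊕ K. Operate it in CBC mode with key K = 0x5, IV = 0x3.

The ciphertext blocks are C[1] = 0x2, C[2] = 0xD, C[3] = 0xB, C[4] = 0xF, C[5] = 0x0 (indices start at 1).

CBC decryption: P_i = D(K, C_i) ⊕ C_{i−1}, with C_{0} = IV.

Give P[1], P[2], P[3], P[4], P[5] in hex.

P[1] = 0x5, P[2] = 0x9, P[3] = 0x4, P[4] = 0xE, P[5] = 0xB

P[1]: D(K, 0x2) = 0x6; 0x6 ⊕ 0x3 = 0x5.
P[2]: D(K, 0xD) = 0xB; 0xB ⊕ 0x2 = 0x9.
P[3]: D(K, 0xB) = 0x9; 0x9 ⊕ 0xD = 0x4.
P[4]: D(K, 0xF) = 0x5; 0x5 ⊕ 0xB = 0xE.
P[5]: D(K, 0x0) = 0x4; 0x4 ⊕ 0xF = 0xB.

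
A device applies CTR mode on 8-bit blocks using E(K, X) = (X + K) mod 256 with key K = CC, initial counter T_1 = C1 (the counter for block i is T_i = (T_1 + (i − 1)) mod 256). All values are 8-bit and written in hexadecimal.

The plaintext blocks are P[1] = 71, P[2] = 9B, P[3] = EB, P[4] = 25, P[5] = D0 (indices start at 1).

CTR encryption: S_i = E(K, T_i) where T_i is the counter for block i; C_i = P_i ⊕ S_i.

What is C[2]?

C[1]: T = C1, S = E(K, T) = 8D; 71 ⊕ 8D = FC.
C[2]: T = C2, S = E(K, T) = 8E; 9B ⊕ 8E = 15.

C[2] = 15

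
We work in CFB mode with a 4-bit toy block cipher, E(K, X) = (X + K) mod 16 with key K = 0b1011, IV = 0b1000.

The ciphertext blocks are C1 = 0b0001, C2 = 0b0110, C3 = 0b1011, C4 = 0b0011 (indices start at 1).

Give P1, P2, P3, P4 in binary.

P1 = 0b0010, P2 = 0b1010, P3 = 0b1010, P4 = 0b0101

CFB decryption: P_i = C_i ⊕ E(K, C_{i−1}), with C_{0} = IV.
P1: E(K, 0b1000) = 0b0011; 0b0001 ⊕ 0b0011 = 0b0010.
P2: E(K, 0b0001) = 0b1100; 0b0110 ⊕ 0b1100 = 0b1010.
P3: E(K, 0b0110) = 0b0001; 0b1011 ⊕ 0b0001 = 0b1010.
P4: E(K, 0b1011) = 0b0110; 0b0011 ⊕ 0b0110 = 0b0101.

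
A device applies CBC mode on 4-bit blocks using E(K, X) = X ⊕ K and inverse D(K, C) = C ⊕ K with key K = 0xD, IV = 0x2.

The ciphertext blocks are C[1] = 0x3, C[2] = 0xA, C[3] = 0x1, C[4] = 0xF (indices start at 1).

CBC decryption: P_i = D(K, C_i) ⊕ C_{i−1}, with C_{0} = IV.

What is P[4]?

P[4] = 0x3

P[4]: D(K, 0xF) = 0x2; 0x2 ⊕ 0x1 = 0x3.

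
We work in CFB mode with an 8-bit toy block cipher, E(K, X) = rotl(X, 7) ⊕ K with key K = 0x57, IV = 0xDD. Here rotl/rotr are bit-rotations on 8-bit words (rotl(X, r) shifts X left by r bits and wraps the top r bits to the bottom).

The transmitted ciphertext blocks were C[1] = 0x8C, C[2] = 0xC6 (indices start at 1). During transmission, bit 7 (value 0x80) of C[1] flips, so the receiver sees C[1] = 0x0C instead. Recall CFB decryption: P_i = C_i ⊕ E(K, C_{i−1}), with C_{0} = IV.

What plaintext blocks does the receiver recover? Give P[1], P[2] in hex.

Only C[1] changed, to 0x0C. In CFB, a change in C_i flips the same bit in P_i and garbles P_{i+1}. Decrypting the received ciphertext:
P[1]: E(K, 0xDD) = 0xB9; 0x0C ⊕ 0xB9 = 0xB5.
P[2]: E(K, 0x0C) = 0x51; 0xC6 ⊕ 0x51 = 0x97.
Blocks that differ from the original plaintext: P[1], P[2].

P[1] = 0xB5, P[2] = 0x97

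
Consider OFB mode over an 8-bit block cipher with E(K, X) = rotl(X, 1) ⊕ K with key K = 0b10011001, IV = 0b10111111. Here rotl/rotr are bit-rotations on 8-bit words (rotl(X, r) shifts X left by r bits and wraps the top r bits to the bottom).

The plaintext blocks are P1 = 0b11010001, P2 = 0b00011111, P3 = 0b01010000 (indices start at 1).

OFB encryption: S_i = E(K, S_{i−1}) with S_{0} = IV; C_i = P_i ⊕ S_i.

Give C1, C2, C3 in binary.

C1: S = E(K, 0b10111111) = 0b11100110; 0b11010001 ⊕ 0b11100110 = 0b00110111.
C2: S = E(K, 0b11100110) = 0b01010100; 0b00011111 ⊕ 0b01010100 = 0b01001011.
C3: S = E(K, 0b01010100) = 0b00110001; 0b01010000 ⊕ 0b00110001 = 0b01100001.

C1 = 0b00110111, C2 = 0b01001011, C3 = 0b01100001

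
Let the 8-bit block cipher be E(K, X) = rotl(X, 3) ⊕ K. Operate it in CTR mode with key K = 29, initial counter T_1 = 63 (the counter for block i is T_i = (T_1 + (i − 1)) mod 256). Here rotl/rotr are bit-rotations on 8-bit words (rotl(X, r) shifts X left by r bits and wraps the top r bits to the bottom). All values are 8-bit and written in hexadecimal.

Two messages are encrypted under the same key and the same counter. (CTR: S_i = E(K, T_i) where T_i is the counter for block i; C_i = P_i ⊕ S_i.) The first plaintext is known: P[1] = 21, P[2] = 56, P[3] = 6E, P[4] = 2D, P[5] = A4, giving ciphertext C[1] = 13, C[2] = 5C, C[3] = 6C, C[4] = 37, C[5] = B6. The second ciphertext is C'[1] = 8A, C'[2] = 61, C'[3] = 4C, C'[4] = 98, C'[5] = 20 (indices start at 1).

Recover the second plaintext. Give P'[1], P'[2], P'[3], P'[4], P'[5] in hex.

P'[1] = B8, P'[2] = 6B, P'[3] = 4E, P'[4] = 82, P'[5] = 32

In CTR with a reused counter, both messages share the same keystream S_i, so C_i ⊕ C'_i = P_i ⊕ P'_i and thus P'_i = P_i ⊕ C_i ⊕ C'_i.
P'[1]: 21 ⊕ 13 ⊕ 8A = B8.
P'[2]: 56 ⊕ 5C ⊕ 61 = 6B.
P'[3]: 6E ⊕ 6C ⊕ 4C = 4E.
P'[4]: 2D ⊕ 37 ⊕ 98 = 82.
P'[5]: A4 ⊕ B6 ⊕ 20 = 32.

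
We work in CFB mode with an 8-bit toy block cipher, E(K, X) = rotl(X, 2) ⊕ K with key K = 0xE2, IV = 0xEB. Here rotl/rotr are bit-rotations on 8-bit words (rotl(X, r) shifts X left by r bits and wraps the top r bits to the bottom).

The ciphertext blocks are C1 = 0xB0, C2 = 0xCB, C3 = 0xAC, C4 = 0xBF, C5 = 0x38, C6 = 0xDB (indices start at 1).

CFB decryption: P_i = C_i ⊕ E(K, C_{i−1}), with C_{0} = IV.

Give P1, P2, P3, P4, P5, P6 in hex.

P1: E(K, 0xEB) = 0x4D; 0xB0 ⊕ 0x4D = 0xFD.
P2: E(K, 0xB0) = 0x20; 0xCB ⊕ 0x20 = 0xEB.
P3: E(K, 0xCB) = 0xCD; 0xAC ⊕ 0xCD = 0x61.
P4: E(K, 0xAC) = 0x50; 0xBF ⊕ 0x50 = 0xEF.
P5: E(K, 0xBF) = 0x1C; 0x38 ⊕ 0x1C = 0x24.
P6: E(K, 0x38) = 0x02; 0xDB ⊕ 0x02 = 0xD9.

P1 = 0xFD, P2 = 0xEB, P3 = 0x61, P4 = 0xEF, P5 = 0x24, P6 = 0xD9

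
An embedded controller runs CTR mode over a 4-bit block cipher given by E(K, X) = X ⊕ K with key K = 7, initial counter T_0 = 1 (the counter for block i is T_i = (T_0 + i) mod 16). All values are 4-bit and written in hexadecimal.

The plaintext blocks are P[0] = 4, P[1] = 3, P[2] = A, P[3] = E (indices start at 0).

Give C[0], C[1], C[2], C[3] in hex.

CTR encryption: S_i = E(K, T_i) where T_i is the counter for block i; C_i = P_i ⊕ S_i.
C[0]: T = 1, S = E(K, T) = 6; 4 ⊕ 6 = 2.
C[1]: T = 2, S = E(K, T) = 5; 3 ⊕ 5 = 6.
C[2]: T = 3, S = E(K, T) = 4; A ⊕ 4 = E.
C[3]: T = 4, S = E(K, T) = 3; E ⊕ 3 = D.

C[0] = 2, C[1] = 6, C[2] = E, C[3] = D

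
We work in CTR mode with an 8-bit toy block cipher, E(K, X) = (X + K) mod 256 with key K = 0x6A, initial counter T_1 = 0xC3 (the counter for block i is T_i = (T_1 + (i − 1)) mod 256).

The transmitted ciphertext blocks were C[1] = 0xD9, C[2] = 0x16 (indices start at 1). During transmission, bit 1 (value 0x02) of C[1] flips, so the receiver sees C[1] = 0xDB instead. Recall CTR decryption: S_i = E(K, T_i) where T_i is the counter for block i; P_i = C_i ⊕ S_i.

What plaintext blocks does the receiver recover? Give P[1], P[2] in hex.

P[1] = 0xF6, P[2] = 0x38

Only C[1] changed, to 0xDB. In CTR, a change in C_i flips the same bit in P_i only; the keystream is unaffected. Decrypting the received ciphertext:
P[1]: T = 0xC3, S = E(K, T) = 0x2D; 0xDB ⊕ 0x2D = 0xF6.
P[2]: T = 0xC4, S = E(K, T) = 0x2E; 0x16 ⊕ 0x2E = 0x38.
Blocks that differ from the original plaintext: P[1].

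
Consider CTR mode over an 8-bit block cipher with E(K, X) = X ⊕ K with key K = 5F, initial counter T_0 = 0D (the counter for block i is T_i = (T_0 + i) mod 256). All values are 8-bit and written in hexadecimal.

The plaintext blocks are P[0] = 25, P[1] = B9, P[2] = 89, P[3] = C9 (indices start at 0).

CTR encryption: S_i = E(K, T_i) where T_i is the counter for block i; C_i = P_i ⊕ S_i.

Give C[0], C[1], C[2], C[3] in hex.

C[0]: T = 0D, S = E(K, T) = 52; 25 ⊕ 52 = 77.
C[1]: T = 0E, S = E(K, T) = 51; B9 ⊕ 51 = E8.
C[2]: T = 0F, S = E(K, T) = 50; 89 ⊕ 50 = D9.
C[3]: T = 10, S = E(K, T) = 4F; C9 ⊕ 4F = 86.

C[0] = 77, C[1] = E8, C[2] = D9, C[3] = 86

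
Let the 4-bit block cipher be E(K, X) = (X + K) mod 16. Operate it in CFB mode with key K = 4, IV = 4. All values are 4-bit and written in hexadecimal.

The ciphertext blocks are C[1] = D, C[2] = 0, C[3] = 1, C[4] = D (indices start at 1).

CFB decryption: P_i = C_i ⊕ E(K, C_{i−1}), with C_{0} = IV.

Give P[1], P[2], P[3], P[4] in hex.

P[1] = 5, P[2] = 1, P[3] = 5, P[4] = 8

P[1]: E(K, 4) = 8; D ⊕ 8 = 5.
P[2]: E(K, D) = 1; 0 ⊕ 1 = 1.
P[3]: E(K, 0) = 4; 1 ⊕ 4 = 5.
P[4]: E(K, 1) = 5; D ⊕ 5 = 8.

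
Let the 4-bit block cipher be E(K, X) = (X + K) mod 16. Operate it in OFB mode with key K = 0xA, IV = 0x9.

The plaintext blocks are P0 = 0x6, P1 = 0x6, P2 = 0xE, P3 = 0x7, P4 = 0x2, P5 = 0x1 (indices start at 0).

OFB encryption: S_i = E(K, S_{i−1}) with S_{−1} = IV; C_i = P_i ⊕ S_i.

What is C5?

C0: S = E(K, 0x9) = 0x3; 0x6 ⊕ 0x3 = 0x5.
C1: S = E(K, 0x3) = 0xD; 0x6 ⊕ 0xD = 0xB.
C2: S = E(K, 0xD) = 0x7; 0xE ⊕ 0x7 = 0x9.
C3: S = E(K, 0x7) = 0x1; 0x7 ⊕ 0x1 = 0x6.
C4: S = E(K, 0x1) = 0xB; 0x2 ⊕ 0xB = 0x9.
C5: S = E(K, 0xB) = 0x5; 0x1 ⊕ 0x5 = 0x4.

C5 = 0x4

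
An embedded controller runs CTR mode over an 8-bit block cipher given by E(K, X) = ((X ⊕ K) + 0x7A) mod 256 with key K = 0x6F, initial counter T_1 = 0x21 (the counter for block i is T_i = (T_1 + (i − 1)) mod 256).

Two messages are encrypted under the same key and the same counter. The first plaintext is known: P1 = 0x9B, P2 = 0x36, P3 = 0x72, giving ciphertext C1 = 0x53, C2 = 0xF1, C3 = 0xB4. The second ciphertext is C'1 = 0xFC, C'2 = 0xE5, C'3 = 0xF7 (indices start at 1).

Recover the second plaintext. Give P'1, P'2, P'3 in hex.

P'1 = 0x34, P'2 = 0x22, P'3 = 0x31

In CTR with a reused counter, both messages share the same keystream S_i, so C_i ⊕ C'_i = P_i ⊕ P'_i and thus P'_i = P_i ⊕ C_i ⊕ C'_i.
P'1: 0x9B ⊕ 0x53 ⊕ 0xFC = 0x34.
P'2: 0x36 ⊕ 0xF1 ⊕ 0xE5 = 0x22.
P'3: 0x72 ⊕ 0xB4 ⊕ 0xF7 = 0x31.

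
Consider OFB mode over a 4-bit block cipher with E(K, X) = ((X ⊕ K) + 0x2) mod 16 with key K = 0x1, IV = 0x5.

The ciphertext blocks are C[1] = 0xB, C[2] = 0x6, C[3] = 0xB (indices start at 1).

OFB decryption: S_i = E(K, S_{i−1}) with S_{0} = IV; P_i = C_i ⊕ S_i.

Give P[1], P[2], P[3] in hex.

P[1] = 0xD, P[2] = 0xF, P[3] = 0x1

P[1]: S = E(K, 0x5) = 0x6; 0xB ⊕ 0x6 = 0xD.
P[2]: S = E(K, 0x6) = 0x9; 0x6 ⊕ 0x9 = 0xF.
P[3]: S = E(K, 0x9) = 0xA; 0xB ⊕ 0xA = 0x1.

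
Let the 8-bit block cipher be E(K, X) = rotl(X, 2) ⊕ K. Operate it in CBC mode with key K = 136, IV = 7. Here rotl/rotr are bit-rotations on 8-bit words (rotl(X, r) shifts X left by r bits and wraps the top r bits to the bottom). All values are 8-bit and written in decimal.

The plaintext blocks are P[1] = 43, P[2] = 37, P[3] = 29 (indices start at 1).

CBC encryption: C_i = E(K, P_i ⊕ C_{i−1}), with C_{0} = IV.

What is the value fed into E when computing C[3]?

225

C[1]: P[1] ⊕ 7 = 44; E(K, 44) = 56.
C[2]: P[2] ⊕ 56 = 29; E(K, 29) = 252.
C[3]: P[3] ⊕ 252 = 225; E(K, 225) = 15.
So the input to E for block [3] is 225.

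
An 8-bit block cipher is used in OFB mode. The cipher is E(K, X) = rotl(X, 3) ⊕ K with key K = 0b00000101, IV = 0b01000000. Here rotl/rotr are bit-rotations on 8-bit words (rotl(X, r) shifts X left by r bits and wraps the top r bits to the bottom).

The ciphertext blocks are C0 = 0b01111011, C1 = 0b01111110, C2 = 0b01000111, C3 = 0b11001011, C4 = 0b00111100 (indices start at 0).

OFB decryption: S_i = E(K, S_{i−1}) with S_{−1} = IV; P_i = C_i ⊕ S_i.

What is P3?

P0: S = E(K, 0b01000000) = 0b00000111; 0b01111011 ⊕ 0b00000111 = 0b01111100.
P1: S = E(K, 0b00000111) = 0b00111101; 0b01111110 ⊕ 0b00111101 = 0b01000011.
P2: S = E(K, 0b00111101) = 0b11101100; 0b01000111 ⊕ 0b11101100 = 0b10101011.
P3: S = E(K, 0b11101100) = 0b01100010; 0b11001011 ⊕ 0b01100010 = 0b10101001.

P3 = 0b10101001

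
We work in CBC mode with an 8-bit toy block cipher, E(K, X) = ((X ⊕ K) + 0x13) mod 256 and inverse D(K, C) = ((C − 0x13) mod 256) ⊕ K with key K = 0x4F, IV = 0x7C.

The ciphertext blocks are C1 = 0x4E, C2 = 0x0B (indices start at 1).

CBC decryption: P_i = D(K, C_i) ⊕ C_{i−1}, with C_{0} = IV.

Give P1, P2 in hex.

P1 = 0x08, P2 = 0xF9

P1: D(K, 0x4E) = 0x74; 0x74 ⊕ 0x7C = 0x08.
P2: D(K, 0x0B) = 0xB7; 0xB7 ⊕ 0x4E = 0xF9.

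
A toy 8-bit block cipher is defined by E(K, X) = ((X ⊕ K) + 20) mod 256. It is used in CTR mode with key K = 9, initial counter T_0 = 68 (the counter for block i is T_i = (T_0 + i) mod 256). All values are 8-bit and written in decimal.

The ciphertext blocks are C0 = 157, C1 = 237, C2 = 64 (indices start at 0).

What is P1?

P1 = 141

CTR decryption: S_i = E(K, T_i) where T_i is the counter for block i; P_i = C_i ⊕ S_i.
P1: T = 69, S = E(K, T) = 96; 237 ⊕ 96 = 141.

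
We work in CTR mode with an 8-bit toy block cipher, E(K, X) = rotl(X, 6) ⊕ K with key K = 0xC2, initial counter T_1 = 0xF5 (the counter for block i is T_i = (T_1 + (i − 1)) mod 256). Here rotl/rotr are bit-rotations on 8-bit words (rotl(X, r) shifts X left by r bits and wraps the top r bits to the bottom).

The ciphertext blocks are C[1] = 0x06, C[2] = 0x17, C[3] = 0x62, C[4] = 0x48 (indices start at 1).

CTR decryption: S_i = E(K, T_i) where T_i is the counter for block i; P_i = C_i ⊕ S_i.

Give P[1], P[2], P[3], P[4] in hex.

P[1]: T = 0xF5, S = E(K, T) = 0xBF; 0x06 ⊕ 0xBF = 0xB9.
P[2]: T = 0xF6, S = E(K, T) = 0x7F; 0x17 ⊕ 0x7F = 0x68.
P[3]: T = 0xF7, S = E(K, T) = 0x3F; 0x62 ⊕ 0x3F = 0x5D.
P[4]: T = 0xF8, S = E(K, T) = 0xFC; 0x48 ⊕ 0xFC = 0xB4.

P[1] = 0xB9, P[2] = 0x68, P[3] = 0x5D, P[4] = 0xB4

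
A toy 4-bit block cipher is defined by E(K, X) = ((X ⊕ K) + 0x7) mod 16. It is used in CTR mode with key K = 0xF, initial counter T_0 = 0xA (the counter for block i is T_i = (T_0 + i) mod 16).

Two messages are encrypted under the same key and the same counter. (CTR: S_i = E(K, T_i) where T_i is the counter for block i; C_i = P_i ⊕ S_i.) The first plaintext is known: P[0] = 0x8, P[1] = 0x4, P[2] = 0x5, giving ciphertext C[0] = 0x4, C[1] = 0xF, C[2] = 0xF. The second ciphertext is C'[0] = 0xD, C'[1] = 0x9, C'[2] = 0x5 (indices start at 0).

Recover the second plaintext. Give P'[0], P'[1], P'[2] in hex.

P'[0] = 0x1, P'[1] = 0x2, P'[2] = 0xF

In CTR with a reused counter, both messages share the same keystream S_i, so C_i ⊕ C'_i = P_i ⊕ P'_i and thus P'_i = P_i ⊕ C_i ⊕ C'_i.
P'[0]: 0x8 ⊕ 0x4 ⊕ 0xD = 0x1.
P'[1]: 0x4 ⊕ 0xF ⊕ 0x9 = 0x2.
P'[2]: 0x5 ⊕ 0xF ⊕ 0x5 = 0xF.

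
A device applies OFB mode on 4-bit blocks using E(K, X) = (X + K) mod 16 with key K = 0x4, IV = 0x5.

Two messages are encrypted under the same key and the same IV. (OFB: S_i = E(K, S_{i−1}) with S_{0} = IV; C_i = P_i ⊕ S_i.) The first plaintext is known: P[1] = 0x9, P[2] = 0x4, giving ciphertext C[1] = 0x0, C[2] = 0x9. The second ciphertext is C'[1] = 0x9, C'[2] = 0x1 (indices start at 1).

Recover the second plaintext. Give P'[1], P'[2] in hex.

In OFB with a reused IV, both messages share the same keystream S_i, so C_i ⊕ C'_i = P_i ⊕ P'_i and thus P'_i = P_i ⊕ C_i ⊕ C'_i.
P'[1]: 0x9 ⊕ 0x0 ⊕ 0x9 = 0x0.
P'[2]: 0x4 ⊕ 0x9 ⊕ 0x1 = 0xC.

P'[1] = 0x0, P'[2] = 0xC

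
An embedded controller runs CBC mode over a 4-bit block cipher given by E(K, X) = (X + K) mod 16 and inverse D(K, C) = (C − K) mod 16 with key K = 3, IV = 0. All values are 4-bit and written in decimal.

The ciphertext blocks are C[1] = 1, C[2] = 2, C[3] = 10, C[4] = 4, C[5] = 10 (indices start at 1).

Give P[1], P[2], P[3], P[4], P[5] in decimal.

P[1] = 14, P[2] = 14, P[3] = 5, P[4] = 11, P[5] = 3

CBC decryption: P_i = D(K, C_i) ⊕ C_{i−1}, with C_{0} = IV.
P[1]: D(K, 1) = 14; 14 ⊕ 0 = 14.
P[2]: D(K, 2) = 15; 15 ⊕ 1 = 14.
P[3]: D(K, 10) = 7; 7 ⊕ 2 = 5.
P[4]: D(K, 4) = 1; 1 ⊕ 10 = 11.
P[5]: D(K, 10) = 7; 7 ⊕ 4 = 3.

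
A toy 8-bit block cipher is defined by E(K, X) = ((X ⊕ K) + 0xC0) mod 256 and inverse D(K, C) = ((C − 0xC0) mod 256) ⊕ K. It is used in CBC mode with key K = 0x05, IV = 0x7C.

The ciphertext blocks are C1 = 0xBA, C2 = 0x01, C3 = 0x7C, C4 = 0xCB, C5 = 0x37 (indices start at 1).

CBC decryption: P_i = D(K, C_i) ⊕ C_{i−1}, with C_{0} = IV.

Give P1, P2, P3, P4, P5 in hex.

P1: D(K, 0xBA) = 0xFF; 0xFF ⊕ 0x7C = 0x83.
P2: D(K, 0x01) = 0x44; 0x44 ⊕ 0xBA = 0xFE.
P3: D(K, 0x7C) = 0xB9; 0xB9 ⊕ 0x01 = 0xB8.
P4: D(K, 0xCB) = 0x0E; 0x0E ⊕ 0x7C = 0x72.
P5: D(K, 0x37) = 0x72; 0x72 ⊕ 0xCB = 0xB9.

P1 = 0x83, P2 = 0xFE, P3 = 0xB8, P4 = 0x72, P5 = 0xB9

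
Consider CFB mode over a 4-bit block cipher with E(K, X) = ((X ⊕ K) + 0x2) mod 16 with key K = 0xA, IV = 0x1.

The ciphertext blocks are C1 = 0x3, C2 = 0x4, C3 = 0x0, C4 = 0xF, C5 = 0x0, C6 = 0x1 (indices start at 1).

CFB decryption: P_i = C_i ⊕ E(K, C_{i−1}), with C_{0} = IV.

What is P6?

P6: E(K, 0x0) = 0xC; 0x1 ⊕ 0xC = 0xD.

P6 = 0xD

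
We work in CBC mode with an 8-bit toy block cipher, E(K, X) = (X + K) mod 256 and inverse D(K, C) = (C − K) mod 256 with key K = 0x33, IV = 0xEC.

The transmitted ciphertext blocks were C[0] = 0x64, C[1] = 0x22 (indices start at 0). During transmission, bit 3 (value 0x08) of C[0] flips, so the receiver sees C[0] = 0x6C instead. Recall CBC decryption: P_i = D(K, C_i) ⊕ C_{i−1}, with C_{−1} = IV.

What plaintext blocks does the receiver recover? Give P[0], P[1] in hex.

Only C[0] changed, to 0x6C. In CBC, a change in C_i garbles P_i and flips the same bit in P_{i+1}. Decrypting the received ciphertext:
P[0]: D(K, 0x6C) = 0x39; 0x39 ⊕ 0xEC = 0xD5.
P[1]: D(K, 0x22) = 0xEF; 0xEF ⊕ 0x6C = 0x83.
Blocks that differ from the original plaintext: P[0], P[1].

P[0] = 0xD5, P[1] = 0x83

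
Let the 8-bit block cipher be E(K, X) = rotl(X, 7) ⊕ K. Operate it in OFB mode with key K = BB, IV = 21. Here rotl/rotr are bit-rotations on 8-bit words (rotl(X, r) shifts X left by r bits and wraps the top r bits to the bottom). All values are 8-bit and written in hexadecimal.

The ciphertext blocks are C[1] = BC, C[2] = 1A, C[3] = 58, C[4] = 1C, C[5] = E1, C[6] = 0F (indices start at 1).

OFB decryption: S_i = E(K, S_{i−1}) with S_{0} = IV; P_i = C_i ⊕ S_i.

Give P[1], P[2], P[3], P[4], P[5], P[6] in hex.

P[1] = 97, P[2] = 34, P[3] = F4, P[4] = F1, P[5] = AC, P[6] = 12

P[1]: S = E(K, 21) = 2B; BC ⊕ 2B = 97.
P[2]: S = E(K, 2B) = 2E; 1A ⊕ 2E = 34.
P[3]: S = E(K, 2E) = AC; 58 ⊕ AC = F4.
P[4]: S = E(K, AC) = ED; 1C ⊕ ED = F1.
P[5]: S = E(K, ED) = 4D; E1 ⊕ 4D = AC.
P[6]: S = E(K, 4D) = 1D; 0F ⊕ 1D = 12.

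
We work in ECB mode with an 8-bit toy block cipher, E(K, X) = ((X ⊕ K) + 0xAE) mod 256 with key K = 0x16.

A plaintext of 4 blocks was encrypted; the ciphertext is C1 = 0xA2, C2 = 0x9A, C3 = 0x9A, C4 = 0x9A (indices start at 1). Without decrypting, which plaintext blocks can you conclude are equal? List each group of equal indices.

ECB encrypts each block independently with the same key, so equal ciphertext blocks imply equal plaintext blocks.
C2 = C3 = C4 = 0x9A, so P2 = P3 = P4.

P2 = P3 = P4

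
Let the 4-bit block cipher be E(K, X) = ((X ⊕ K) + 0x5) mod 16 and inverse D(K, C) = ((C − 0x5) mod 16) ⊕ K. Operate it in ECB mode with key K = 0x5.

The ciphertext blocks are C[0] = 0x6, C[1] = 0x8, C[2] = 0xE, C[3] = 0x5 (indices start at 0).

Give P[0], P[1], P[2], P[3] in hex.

P[0] = 0x4, P[1] = 0x6, P[2] = 0xC, P[3] = 0x5

ECB decryption: P_i = D(K, C_i).
P[0]: D(K, 0x6) = 0x4.
P[1]: D(K, 0x8) = 0x6.
P[2]: D(K, 0xE) = 0xC.
P[3]: D(K, 0x5) = 0x5.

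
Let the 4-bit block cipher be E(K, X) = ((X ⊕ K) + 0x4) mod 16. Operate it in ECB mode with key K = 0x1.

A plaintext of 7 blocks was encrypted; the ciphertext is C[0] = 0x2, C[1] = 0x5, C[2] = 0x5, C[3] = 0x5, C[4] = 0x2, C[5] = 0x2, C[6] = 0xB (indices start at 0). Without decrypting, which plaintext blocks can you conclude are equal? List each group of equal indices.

ECB encrypts each block independently with the same key, so equal ciphertext blocks imply equal plaintext blocks.
C[0] = C[4] = C[5] = 0x2, so P[0] = P[4] = P[5].
C[1] = C[2] = C[3] = 0x5, so P[1] = P[2] = P[3].

P[0] = P[4] = P[5]; P[1] = P[2] = P[3]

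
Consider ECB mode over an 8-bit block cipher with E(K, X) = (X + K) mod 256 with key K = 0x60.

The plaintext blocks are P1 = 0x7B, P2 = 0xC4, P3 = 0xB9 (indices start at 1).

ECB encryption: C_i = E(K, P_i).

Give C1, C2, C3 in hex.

C1 = 0xDB, C2 = 0x24, C3 = 0x19

C1: E(K, 0x7B) = 0xDB.
C2: E(K, 0xC4) = 0x24.
C3: E(K, 0xB9) = 0x19.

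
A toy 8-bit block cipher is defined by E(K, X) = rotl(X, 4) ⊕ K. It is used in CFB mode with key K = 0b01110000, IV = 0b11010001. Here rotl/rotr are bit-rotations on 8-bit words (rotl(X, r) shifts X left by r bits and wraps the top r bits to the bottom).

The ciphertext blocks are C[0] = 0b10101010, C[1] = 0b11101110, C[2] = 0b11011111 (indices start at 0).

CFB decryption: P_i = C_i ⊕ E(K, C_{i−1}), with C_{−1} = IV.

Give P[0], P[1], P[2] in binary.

P[0] = 0b11000111, P[1] = 0b00110100, P[2] = 0b01000001

P[0]: E(K, 0b11010001) = 0b01101101; 0b10101010 ⊕ 0b01101101 = 0b11000111.
P[1]: E(K, 0b10101010) = 0b11011010; 0b11101110 ⊕ 0b11011010 = 0b00110100.
P[2]: E(K, 0b11101110) = 0b10011110; 0b11011111 ⊕ 0b10011110 = 0b01000001.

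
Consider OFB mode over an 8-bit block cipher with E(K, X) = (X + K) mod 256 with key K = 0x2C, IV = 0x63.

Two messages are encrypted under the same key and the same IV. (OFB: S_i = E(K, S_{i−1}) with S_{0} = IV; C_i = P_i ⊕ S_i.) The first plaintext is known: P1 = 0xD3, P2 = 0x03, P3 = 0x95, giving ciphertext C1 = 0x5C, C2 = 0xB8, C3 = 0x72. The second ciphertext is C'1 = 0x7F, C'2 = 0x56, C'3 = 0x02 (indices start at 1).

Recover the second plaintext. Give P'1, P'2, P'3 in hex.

P'1 = 0xF0, P'2 = 0xED, P'3 = 0xE5

In OFB with a reused IV, both messages share the same keystream S_i, so C_i ⊕ C'_i = P_i ⊕ P'_i and thus P'_i = P_i ⊕ C_i ⊕ C'_i.
P'1: 0xD3 ⊕ 0x5C ⊕ 0x7F = 0xF0.
P'2: 0x03 ⊕ 0xB8 ⊕ 0x56 = 0xED.
P'3: 0x95 ⊕ 0x72 ⊕ 0x02 = 0xE5.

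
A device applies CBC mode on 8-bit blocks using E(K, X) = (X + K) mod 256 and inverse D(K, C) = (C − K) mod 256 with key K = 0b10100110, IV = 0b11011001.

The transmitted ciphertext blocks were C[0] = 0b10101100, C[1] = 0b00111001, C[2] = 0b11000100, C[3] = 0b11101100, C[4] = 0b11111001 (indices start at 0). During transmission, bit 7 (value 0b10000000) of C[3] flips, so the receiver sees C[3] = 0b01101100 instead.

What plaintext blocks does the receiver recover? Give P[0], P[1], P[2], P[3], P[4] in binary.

P[0] = 0b11011111, P[1] = 0b00111111, P[2] = 0b00100111, P[3] = 0b00000010, P[4] = 0b00111111

CBC decryption: P_i = D(K, C_i) ⊕ C_{i−1}, with C_{−1} = IV.
Only C[3] changed, to 0b01101100. In CBC, a change in C_i garbles P_i and flips the same bit in P_{i+1}. Decrypting the received ciphertext:
P[0]: D(K, 0b10101100) = 0b00000110; 0b00000110 ⊕ 0b11011001 = 0b11011111.
P[1]: D(K, 0b00111001) = 0b10010011; 0b10010011 ⊕ 0b10101100 = 0b00111111.
P[2]: D(K, 0b11000100) = 0b00011110; 0b00011110 ⊕ 0b00111001 = 0b00100111.
P[3]: D(K, 0b01101100) = 0b11000110; 0b11000110 ⊕ 0b11000100 = 0b00000010.
P[4]: D(K, 0b11111001) = 0b01010011; 0b01010011 ⊕ 0b01101100 = 0b00111111.
Blocks that differ from the original plaintext: P[3], P[4].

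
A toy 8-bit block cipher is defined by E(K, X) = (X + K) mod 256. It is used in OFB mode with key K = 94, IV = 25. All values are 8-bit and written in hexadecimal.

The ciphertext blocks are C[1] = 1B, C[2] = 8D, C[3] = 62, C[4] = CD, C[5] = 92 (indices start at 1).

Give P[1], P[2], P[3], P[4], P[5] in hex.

P[1] = A2, P[2] = C0, P[3] = 83, P[4] = B8, P[5] = 9B

OFB decryption: S_i = E(K, S_{i−1}) with S_{0} = IV; P_i = C_i ⊕ S_i.
P[1]: S = E(K, 25) = B9; 1B ⊕ B9 = A2.
P[2]: S = E(K, B9) = 4D; 8D ⊕ 4D = C0.
P[3]: S = E(K, 4D) = E1; 62 ⊕ E1 = 83.
P[4]: S = E(K, E1) = 75; CD ⊕ 75 = B8.
P[5]: S = E(K, 75) = 09; 92 ⊕ 09 = 9B.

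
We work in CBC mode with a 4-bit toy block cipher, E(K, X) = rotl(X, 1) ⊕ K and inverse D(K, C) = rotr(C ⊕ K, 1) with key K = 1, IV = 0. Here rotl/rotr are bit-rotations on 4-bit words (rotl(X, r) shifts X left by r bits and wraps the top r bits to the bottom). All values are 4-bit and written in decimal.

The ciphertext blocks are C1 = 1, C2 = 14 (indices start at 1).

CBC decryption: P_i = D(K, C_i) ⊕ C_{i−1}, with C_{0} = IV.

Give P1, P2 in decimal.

P1: D(K, 1) = 0; 0 ⊕ 0 = 0.
P2: D(K, 14) = 15; 15 ⊕ 1 = 14.

P1 = 0, P2 = 14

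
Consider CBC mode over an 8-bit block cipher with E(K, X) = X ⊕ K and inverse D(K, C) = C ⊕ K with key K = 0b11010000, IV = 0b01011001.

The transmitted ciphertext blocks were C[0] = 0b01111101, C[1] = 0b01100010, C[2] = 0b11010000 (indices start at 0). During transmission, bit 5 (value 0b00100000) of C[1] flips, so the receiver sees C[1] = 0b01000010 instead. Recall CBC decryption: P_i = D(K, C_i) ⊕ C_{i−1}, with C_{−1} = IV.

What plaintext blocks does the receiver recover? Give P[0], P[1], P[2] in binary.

Only C[1] changed, to 0b01000010. In CBC, a change in C_i garbles P_i and flips the same bit in P_{i+1}. Decrypting the received ciphertext:
P[0]: D(K, 0b01111101) = 0b10101101; 0b10101101 ⊕ 0b01011001 = 0b11110100.
P[1]: D(K, 0b01000010) = 0b10010010; 0b10010010 ⊕ 0b01111101 = 0b11101111.
P[2]: D(K, 0b11010000) = 0b00000000; 0b00000000 ⊕ 0b01000010 = 0b01000010.
Blocks that differ from the original plaintext: P[1], P[2].

P[0] = 0b11110100, P[1] = 0b11101111, P[2] = 0b01000010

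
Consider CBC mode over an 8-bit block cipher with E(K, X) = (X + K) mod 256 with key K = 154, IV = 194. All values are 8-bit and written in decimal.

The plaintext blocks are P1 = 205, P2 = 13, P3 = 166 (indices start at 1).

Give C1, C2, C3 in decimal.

CBC encryption: C_i = E(K, P_i ⊕ C_{i−1}), with C_{0} = IV.
C1: P1 ⊕ 194 = 15; E(K, 15) = 169.
C2: P2 ⊕ 169 = 164; E(K, 164) = 62.
C3: P3 ⊕ 62 = 152; E(K, 152) = 50.

C1 = 169, C2 = 62, C3 = 50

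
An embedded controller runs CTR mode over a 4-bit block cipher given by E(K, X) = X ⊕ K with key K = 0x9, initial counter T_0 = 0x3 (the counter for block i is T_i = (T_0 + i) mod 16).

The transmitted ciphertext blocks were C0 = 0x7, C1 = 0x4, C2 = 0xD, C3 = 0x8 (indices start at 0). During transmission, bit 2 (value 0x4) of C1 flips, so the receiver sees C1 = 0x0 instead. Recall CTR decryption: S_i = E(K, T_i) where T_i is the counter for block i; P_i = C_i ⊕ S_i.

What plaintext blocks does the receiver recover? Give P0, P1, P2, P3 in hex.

P0 = 0xD, P1 = 0xD, P2 = 0x1, P3 = 0x7

Only C1 changed, to 0x0. In CTR, a change in C_i flips the same bit in P_i only; the keystream is unaffected. Decrypting the received ciphertext:
P0: T = 0x3, S = E(K, T) = 0xA; 0x7 ⊕ 0xA = 0xD.
P1: T = 0x4, S = E(K, T) = 0xD; 0x0 ⊕ 0xD = 0xD.
P2: T = 0x5, S = E(K, T) = 0xC; 0xD ⊕ 0xC = 0x1.
P3: T = 0x6, S = E(K, T) = 0xF; 0x8 ⊕ 0xF = 0x7.
Blocks that differ from the original plaintext: P1.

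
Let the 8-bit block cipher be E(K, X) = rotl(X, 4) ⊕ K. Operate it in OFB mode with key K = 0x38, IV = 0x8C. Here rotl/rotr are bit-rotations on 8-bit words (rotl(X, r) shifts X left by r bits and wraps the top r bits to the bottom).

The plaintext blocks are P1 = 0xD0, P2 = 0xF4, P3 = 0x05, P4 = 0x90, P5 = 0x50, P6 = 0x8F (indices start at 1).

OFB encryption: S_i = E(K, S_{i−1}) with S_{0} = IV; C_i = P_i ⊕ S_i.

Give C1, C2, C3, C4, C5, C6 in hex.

C1: S = E(K, 0x8C) = 0xF0; 0xD0 ⊕ 0xF0 = 0x20.
C2: S = E(K, 0xF0) = 0x37; 0xF4 ⊕ 0x37 = 0xC3.
C3: S = E(K, 0x37) = 0x4B; 0x05 ⊕ 0x4B = 0x4E.
C4: S = E(K, 0x4B) = 0x8C; 0x90 ⊕ 0x8C = 0x1C.
C5: S = E(K, 0x8C) = 0xF0; 0x50 ⊕ 0xF0 = 0xA0.
C6: S = E(K, 0xF0) = 0x37; 0x8F ⊕ 0x37 = 0xB8.

C1 = 0x20, C2 = 0xC3, C3 = 0x4E, C4 = 0x1C, C5 = 0xA0, C6 = 0xB8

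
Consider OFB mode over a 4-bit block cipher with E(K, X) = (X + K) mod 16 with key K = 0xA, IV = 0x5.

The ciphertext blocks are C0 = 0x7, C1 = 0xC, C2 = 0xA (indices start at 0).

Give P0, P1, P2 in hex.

OFB decryption: S_i = E(K, S_{i−1}) with S_{−1} = IV; P_i = C_i ⊕ S_i.
P0: S = E(K, 0x5) = 0xF; 0x7 ⊕ 0xF = 0x8.
P1: S = E(K, 0xF) = 0x9; 0xC ⊕ 0x9 = 0x5.
P2: S = E(K, 0x9) = 0x3; 0xA ⊕ 0x3 = 0x9.

P0 = 0x8, P1 = 0x5, P2 = 0x9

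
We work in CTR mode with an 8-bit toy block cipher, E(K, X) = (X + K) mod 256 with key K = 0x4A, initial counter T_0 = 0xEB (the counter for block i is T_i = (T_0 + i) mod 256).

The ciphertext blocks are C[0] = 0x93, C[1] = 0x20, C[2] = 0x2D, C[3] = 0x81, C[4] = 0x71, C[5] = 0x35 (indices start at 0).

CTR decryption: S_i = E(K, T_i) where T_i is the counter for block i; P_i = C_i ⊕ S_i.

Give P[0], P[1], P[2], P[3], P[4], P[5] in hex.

P[0]: T = 0xEB, S = E(K, T) = 0x35; 0x93 ⊕ 0x35 = 0xA6.
P[1]: T = 0xEC, S = E(K, T) = 0x36; 0x20 ⊕ 0x36 = 0x16.
P[2]: T = 0xED, S = E(K, T) = 0x37; 0x2D ⊕ 0x37 = 0x1A.
P[3]: T = 0xEE, S = E(K, T) = 0x38; 0x81 ⊕ 0x38 = 0xB9.
P[4]: T = 0xEF, S = E(K, T) = 0x39; 0x71 ⊕ 0x39 = 0x48.
P[5]: T = 0xF0, S = E(K, T) = 0x3A; 0x35 ⊕ 0x3A = 0x0F.

P[0] = 0xA6, P[1] = 0x16, P[2] = 0x1A, P[3] = 0xB9, P[4] = 0x48, P[5] = 0x0F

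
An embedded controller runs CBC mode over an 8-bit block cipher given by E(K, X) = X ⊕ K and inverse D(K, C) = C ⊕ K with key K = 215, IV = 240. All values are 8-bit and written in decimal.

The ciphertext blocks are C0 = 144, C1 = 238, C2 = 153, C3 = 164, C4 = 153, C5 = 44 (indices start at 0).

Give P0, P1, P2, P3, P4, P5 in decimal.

P0 = 183, P1 = 169, P2 = 160, P3 = 234, P4 = 234, P5 = 98

CBC decryption: P_i = D(K, C_i) ⊕ C_{i−1}, with C_{−1} = IV.
P0: D(K, 144) = 71; 71 ⊕ 240 = 183.
P1: D(K, 238) = 57; 57 ⊕ 144 = 169.
P2: D(K, 153) = 78; 78 ⊕ 238 = 160.
P3: D(K, 164) = 115; 115 ⊕ 153 = 234.
P4: D(K, 153) = 78; 78 ⊕ 164 = 234.
P5: D(K, 44) = 251; 251 ⊕ 153 = 98.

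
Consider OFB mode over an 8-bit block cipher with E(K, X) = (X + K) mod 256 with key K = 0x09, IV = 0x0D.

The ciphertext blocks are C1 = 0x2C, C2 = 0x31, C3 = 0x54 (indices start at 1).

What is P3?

OFB decryption: S_i = E(K, S_{i−1}) with S_{0} = IV; P_i = C_i ⊕ S_i.
P1: S = E(K, 0x0D) = 0x16; 0x2C ⊕ 0x16 = 0x3A.
P2: S = E(K, 0x16) = 0x1F; 0x31 ⊕ 0x1F = 0x2E.
P3: S = E(K, 0x1F) = 0x28; 0x54 ⊕ 0x28 = 0x7C.

P3 = 0x7C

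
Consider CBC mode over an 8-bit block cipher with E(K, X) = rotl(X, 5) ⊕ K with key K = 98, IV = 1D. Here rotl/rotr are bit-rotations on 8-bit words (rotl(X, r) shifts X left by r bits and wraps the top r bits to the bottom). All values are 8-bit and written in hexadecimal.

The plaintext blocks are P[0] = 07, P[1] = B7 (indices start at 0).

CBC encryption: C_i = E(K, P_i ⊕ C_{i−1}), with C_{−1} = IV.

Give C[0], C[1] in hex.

C[0] = DB, C[1] = 15

C[0]: P[0] ⊕ 1D = 1A; E(K, 1A) = DB.
C[1]: P[1] ⊕ DB = 6C; E(K, 6C) = 15.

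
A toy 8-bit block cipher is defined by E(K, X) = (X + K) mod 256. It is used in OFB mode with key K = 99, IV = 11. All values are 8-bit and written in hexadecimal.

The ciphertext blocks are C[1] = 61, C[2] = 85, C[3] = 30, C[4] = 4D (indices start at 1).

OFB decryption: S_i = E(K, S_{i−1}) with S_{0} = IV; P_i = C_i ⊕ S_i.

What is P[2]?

P[1]: S = E(K, 11) = AA; 61 ⊕ AA = CB.
P[2]: S = E(K, AA) = 43; 85 ⊕ 43 = C6.

P[2] = C6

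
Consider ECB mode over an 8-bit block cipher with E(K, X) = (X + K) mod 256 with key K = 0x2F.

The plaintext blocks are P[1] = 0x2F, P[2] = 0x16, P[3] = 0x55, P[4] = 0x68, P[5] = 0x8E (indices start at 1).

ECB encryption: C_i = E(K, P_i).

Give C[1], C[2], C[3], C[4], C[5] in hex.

C[1]: E(K, 0x2F) = 0x5E.
C[2]: E(K, 0x16) = 0x45.
C[3]: E(K, 0x55) = 0x84.
C[4]: E(K, 0x68) = 0x97.
C[5]: E(K, 0x8E) = 0xBD.

C[1] = 0x5E, C[2] = 0x45, C[3] = 0x84, C[4] = 0x97, C[5] = 0xBD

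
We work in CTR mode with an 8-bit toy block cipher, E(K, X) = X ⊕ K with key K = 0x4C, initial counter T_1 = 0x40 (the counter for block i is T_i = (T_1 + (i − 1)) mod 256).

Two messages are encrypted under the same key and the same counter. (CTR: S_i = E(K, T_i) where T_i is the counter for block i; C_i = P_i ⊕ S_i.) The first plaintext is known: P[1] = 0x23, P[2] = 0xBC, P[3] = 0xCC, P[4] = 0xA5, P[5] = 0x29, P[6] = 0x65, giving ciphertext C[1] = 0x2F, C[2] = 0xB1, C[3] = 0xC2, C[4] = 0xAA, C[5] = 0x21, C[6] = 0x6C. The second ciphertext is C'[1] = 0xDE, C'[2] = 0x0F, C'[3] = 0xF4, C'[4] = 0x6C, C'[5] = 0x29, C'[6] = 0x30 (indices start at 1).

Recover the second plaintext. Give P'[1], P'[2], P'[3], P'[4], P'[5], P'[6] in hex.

P'[1] = 0xD2, P'[2] = 0x02, P'[3] = 0xFA, P'[4] = 0x63, P'[5] = 0x21, P'[6] = 0x39

In CTR with a reused counter, both messages share the same keystream S_i, so C_i ⊕ C'_i = P_i ⊕ P'_i and thus P'_i = P_i ⊕ C_i ⊕ C'_i.
P'[1]: 0x23 ⊕ 0x2F ⊕ 0xDE = 0xD2.
P'[2]: 0xBC ⊕ 0xB1 ⊕ 0x0F = 0x02.
P'[3]: 0xCC ⊕ 0xC2 ⊕ 0xF4 = 0xFA.
P'[4]: 0xA5 ⊕ 0xAA ⊕ 0x6C = 0x63.
P'[5]: 0x29 ⊕ 0x21 ⊕ 0x29 = 0x21.
P'[6]: 0x65 ⊕ 0x6C ⊕ 0x30 = 0x39.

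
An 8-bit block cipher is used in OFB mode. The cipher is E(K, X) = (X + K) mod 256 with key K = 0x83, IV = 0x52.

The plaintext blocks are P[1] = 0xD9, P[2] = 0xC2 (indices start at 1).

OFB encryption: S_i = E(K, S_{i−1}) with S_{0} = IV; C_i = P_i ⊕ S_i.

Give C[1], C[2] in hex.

C[1] = 0x0C, C[2] = 0x9A

C[1]: S = E(K, 0x52) = 0xD5; 0xD9 ⊕ 0xD5 = 0x0C.
C[2]: S = E(K, 0xD5) = 0x58; 0xC2 ⊕ 0x58 = 0x9A.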